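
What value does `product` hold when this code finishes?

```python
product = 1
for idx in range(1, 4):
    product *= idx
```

Let's trace through this code step by step.

Initialize: product = 1
Entering loop: for idx in range(1, 4):

After execution: product = 6
6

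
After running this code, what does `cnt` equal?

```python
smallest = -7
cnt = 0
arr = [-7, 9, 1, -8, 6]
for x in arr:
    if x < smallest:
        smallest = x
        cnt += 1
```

Let's trace through this code step by step.

Initialize: smallest = -7
Initialize: cnt = 0
Initialize: arr = [-7, 9, 1, -8, 6]
Entering loop: for x in arr:

After execution: cnt = 1
1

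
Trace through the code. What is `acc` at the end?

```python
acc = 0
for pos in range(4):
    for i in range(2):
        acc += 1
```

Let's trace through this code step by step.

Initialize: acc = 0
Entering loop: for pos in range(4):

After execution: acc = 8
8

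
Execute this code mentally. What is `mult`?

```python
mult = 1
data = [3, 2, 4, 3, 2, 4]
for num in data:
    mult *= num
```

Let's trace through this code step by step.

Initialize: mult = 1
Initialize: data = [3, 2, 4, 3, 2, 4]
Entering loop: for num in data:

After execution: mult = 576
576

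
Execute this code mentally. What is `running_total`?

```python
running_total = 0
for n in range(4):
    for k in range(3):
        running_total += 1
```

Let's trace through this code step by step.

Initialize: running_total = 0
Entering loop: for n in range(4):

After execution: running_total = 12
12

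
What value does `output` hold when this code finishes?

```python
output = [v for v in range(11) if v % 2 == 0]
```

Let's trace through this code step by step.

Initialize: output = [v for v in range(11) if v % 2 == 0]

After execution: output = [0, 2, 4, 6, 8, 10]
[0, 2, 4, 6, 8, 10]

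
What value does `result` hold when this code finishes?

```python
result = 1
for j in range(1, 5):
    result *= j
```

Let's trace through this code step by step.

Initialize: result = 1
Entering loop: for j in range(1, 5):

After execution: result = 24
24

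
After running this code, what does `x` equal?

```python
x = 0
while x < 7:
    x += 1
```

Let's trace through this code step by step.

Initialize: x = 0
Entering loop: while x < 7:

After execution: x = 7
7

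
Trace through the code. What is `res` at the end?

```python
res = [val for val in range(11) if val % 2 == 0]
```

Let's trace through this code step by step.

Initialize: res = [val for val in range(11) if val % 2 == 0]

After execution: res = [0, 2, 4, 6, 8, 10]
[0, 2, 4, 6, 8, 10]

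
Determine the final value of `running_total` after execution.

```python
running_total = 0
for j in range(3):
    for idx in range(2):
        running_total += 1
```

Let's trace through this code step by step.

Initialize: running_total = 0
Entering loop: for j in range(3):

After execution: running_total = 6
6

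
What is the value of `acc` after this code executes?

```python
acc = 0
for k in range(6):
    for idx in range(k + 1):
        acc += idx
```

Let's trace through this code step by step.

Initialize: acc = 0
Entering loop: for k in range(6):

After execution: acc = 35
35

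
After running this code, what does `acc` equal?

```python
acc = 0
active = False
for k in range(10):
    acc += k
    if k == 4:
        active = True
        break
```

Let's trace through this code step by step.

Initialize: acc = 0
Initialize: active = False
Entering loop: for k in range(10):

After execution: acc = 10
10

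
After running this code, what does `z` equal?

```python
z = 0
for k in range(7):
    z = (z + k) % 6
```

Let's trace through this code step by step.

Initialize: z = 0
Entering loop: for k in range(7):

After execution: z = 3
3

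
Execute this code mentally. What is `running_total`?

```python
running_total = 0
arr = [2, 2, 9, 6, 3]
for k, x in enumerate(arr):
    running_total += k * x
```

Let's trace through this code step by step.

Initialize: running_total = 0
Initialize: arr = [2, 2, 9, 6, 3]
Entering loop: for k, x in enumerate(arr):

After execution: running_total = 50
50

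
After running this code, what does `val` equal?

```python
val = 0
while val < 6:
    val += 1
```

Let's trace through this code step by step.

Initialize: val = 0
Entering loop: while val < 6:

After execution: val = 6
6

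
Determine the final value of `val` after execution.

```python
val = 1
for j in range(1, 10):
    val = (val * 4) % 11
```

Let's trace through this code step by step.

Initialize: val = 1
Entering loop: for j in range(1, 10):

After execution: val = 3
3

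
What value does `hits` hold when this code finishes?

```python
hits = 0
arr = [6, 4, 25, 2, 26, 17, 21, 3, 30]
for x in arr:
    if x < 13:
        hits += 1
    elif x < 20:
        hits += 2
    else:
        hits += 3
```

Let's trace through this code step by step.

Initialize: hits = 0
Initialize: arr = [6, 4, 25, 2, 26, 17, 21, 3, 30]
Entering loop: for x in arr:

After execution: hits = 18
18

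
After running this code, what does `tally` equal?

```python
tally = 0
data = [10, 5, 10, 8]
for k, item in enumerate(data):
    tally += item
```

Let's trace through this code step by step.

Initialize: tally = 0
Initialize: data = [10, 5, 10, 8]
Entering loop: for k, item in enumerate(data):

After execution: tally = 33
33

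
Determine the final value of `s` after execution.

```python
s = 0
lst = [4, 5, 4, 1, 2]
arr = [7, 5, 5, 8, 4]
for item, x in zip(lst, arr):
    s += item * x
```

Let's trace through this code step by step.

Initialize: s = 0
Initialize: lst = [4, 5, 4, 1, 2]
Initialize: arr = [7, 5, 5, 8, 4]
Entering loop: for item, x in zip(lst, arr):

After execution: s = 89
89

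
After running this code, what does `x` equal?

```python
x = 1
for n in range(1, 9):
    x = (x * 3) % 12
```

Let's trace through this code step by step.

Initialize: x = 1
Entering loop: for n in range(1, 9):

After execution: x = 9
9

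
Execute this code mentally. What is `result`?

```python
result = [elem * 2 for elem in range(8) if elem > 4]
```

Let's trace through this code step by step.

Initialize: result = [elem * 2 for elem in range(8) if elem > 4]

After execution: result = [10, 12, 14]
[10, 12, 14]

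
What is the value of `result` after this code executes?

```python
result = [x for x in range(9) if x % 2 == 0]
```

Let's trace through this code step by step.

Initialize: result = [x for x in range(9) if x % 2 == 0]

After execution: result = [0, 2, 4, 6, 8]
[0, 2, 4, 6, 8]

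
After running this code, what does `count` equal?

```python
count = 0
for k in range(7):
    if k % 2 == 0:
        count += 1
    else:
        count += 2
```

Let's trace through this code step by step.

Initialize: count = 0
Entering loop: for k in range(7):

After execution: count = 10
10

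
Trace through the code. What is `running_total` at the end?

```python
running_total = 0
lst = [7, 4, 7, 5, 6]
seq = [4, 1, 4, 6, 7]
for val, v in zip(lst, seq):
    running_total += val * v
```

Let's trace through this code step by step.

Initialize: running_total = 0
Initialize: lst = [7, 4, 7, 5, 6]
Initialize: seq = [4, 1, 4, 6, 7]
Entering loop: for val, v in zip(lst, seq):

After execution: running_total = 132
132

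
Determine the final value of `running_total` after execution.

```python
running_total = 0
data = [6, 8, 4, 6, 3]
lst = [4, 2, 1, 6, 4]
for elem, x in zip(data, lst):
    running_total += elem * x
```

Let's trace through this code step by step.

Initialize: running_total = 0
Initialize: data = [6, 8, 4, 6, 3]
Initialize: lst = [4, 2, 1, 6, 4]
Entering loop: for elem, x in zip(data, lst):

After execution: running_total = 92
92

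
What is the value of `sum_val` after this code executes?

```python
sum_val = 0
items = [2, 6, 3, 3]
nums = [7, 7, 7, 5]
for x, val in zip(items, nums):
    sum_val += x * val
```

Let's trace through this code step by step.

Initialize: sum_val = 0
Initialize: items = [2, 6, 3, 3]
Initialize: nums = [7, 7, 7, 5]
Entering loop: for x, val in zip(items, nums):

After execution: sum_val = 92
92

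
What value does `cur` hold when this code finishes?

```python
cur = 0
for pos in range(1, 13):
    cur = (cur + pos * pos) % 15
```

Let's trace through this code step by step.

Initialize: cur = 0
Entering loop: for pos in range(1, 13):

After execution: cur = 5
5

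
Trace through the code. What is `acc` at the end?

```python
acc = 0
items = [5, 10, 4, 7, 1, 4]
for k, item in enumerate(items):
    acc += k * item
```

Let's trace through this code step by step.

Initialize: acc = 0
Initialize: items = [5, 10, 4, 7, 1, 4]
Entering loop: for k, item in enumerate(items):

After execution: acc = 63
63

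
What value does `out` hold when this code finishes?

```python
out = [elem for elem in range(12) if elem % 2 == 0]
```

Let's trace through this code step by step.

Initialize: out = [elem for elem in range(12) if elem % 2 == 0]

After execution: out = [0, 2, 4, 6, 8, 10]
[0, 2, 4, 6, 8, 10]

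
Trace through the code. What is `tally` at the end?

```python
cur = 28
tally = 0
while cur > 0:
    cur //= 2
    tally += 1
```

Let's trace through this code step by step.

Initialize: cur = 28
Initialize: tally = 0
Entering loop: while cur > 0:

After execution: tally = 5
5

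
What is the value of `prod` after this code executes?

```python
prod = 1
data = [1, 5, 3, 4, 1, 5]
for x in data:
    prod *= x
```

Let's trace through this code step by step.

Initialize: prod = 1
Initialize: data = [1, 5, 3, 4, 1, 5]
Entering loop: for x in data:

After execution: prod = 300
300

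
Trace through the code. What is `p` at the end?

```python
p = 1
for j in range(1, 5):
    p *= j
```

Let's trace through this code step by step.

Initialize: p = 1
Entering loop: for j in range(1, 5):

After execution: p = 24
24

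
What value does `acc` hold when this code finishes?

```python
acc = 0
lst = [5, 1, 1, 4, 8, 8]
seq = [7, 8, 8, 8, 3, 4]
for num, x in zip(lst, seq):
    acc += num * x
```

Let's trace through this code step by step.

Initialize: acc = 0
Initialize: lst = [5, 1, 1, 4, 8, 8]
Initialize: seq = [7, 8, 8, 8, 3, 4]
Entering loop: for num, x in zip(lst, seq):

After execution: acc = 139
139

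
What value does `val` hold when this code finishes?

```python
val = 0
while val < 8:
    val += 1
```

Let's trace through this code step by step.

Initialize: val = 0
Entering loop: while val < 8:

After execution: val = 8
8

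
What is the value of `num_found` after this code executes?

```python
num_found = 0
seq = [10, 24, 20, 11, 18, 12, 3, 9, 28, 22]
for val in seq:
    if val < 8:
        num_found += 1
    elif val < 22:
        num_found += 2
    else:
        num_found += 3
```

Let's trace through this code step by step.

Initialize: num_found = 0
Initialize: seq = [10, 24, 20, 11, 18, 12, 3, 9, 28, 22]
Entering loop: for val in seq:

After execution: num_found = 22
22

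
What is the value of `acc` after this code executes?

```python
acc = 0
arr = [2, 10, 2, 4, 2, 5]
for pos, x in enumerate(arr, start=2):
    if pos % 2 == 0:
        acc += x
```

Let's trace through this code step by step.

Initialize: acc = 0
Initialize: arr = [2, 10, 2, 4, 2, 5]
Entering loop: for pos, x in enumerate(arr, start=2):

After execution: acc = 6
6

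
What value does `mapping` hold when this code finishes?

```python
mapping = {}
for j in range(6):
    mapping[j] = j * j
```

Let's trace through this code step by step.

Initialize: mapping = {}
Entering loop: for j in range(6):

After execution: mapping = {0: 0, 1: 1, 2: 4, 3: 9, 4: 16, 5: 25}
{0: 0, 1: 1, 2: 4, 3: 9, 4: 16, 5: 25}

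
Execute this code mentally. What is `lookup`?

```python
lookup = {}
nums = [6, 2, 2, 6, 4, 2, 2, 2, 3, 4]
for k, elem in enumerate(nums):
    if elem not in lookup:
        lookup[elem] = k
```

Let's trace through this code step by step.

Initialize: lookup = {}
Initialize: nums = [6, 2, 2, 6, 4, 2, 2, 2, 3, 4]
Entering loop: for k, elem in enumerate(nums):

After execution: lookup = {6: 0, 2: 1, 4: 4, 3: 8}
{6: 0, 2: 1, 4: 4, 3: 8}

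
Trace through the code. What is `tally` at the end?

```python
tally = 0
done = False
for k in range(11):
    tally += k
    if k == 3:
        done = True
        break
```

Let's trace through this code step by step.

Initialize: tally = 0
Initialize: done = False
Entering loop: for k in range(11):

After execution: tally = 6
6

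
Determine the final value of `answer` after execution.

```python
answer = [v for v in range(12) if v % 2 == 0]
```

Let's trace through this code step by step.

Initialize: answer = [v for v in range(12) if v % 2 == 0]

After execution: answer = [0, 2, 4, 6, 8, 10]
[0, 2, 4, 6, 8, 10]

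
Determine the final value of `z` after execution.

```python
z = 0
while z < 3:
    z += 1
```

Let's trace through this code step by step.

Initialize: z = 0
Entering loop: while z < 3:

After execution: z = 3
3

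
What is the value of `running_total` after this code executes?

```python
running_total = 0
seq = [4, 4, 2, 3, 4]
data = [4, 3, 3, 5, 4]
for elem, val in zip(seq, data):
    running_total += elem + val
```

Let's trace through this code step by step.

Initialize: running_total = 0
Initialize: seq = [4, 4, 2, 3, 4]
Initialize: data = [4, 3, 3, 5, 4]
Entering loop: for elem, val in zip(seq, data):

After execution: running_total = 36
36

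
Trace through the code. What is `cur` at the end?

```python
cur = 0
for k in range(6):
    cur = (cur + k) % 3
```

Let's trace through this code step by step.

Initialize: cur = 0
Entering loop: for k in range(6):

After execution: cur = 0
0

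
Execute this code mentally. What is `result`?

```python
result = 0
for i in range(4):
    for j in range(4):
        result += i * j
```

Let's trace through this code step by step.

Initialize: result = 0
Entering loop: for i in range(4):

After execution: result = 36
36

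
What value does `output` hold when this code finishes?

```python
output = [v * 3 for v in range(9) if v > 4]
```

Let's trace through this code step by step.

Initialize: output = [v * 3 for v in range(9) if v > 4]

After execution: output = [15, 18, 21, 24]
[15, 18, 21, 24]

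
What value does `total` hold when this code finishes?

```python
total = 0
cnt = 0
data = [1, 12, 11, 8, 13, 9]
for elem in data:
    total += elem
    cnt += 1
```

Let's trace through this code step by step.

Initialize: total = 0
Initialize: cnt = 0
Initialize: data = [1, 12, 11, 8, 13, 9]
Entering loop: for elem in data:

After execution: total = 54
54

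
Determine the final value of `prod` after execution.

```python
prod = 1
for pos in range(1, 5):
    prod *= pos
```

Let's trace through this code step by step.

Initialize: prod = 1
Entering loop: for pos in range(1, 5):

After execution: prod = 24
24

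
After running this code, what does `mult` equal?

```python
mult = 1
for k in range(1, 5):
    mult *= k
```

Let's trace through this code step by step.

Initialize: mult = 1
Entering loop: for k in range(1, 5):

After execution: mult = 24
24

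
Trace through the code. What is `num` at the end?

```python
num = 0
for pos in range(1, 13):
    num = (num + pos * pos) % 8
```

Let's trace through this code step by step.

Initialize: num = 0
Entering loop: for pos in range(1, 13):

After execution: num = 2
2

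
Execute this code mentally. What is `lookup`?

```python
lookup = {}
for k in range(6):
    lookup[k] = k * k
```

Let's trace through this code step by step.

Initialize: lookup = {}
Entering loop: for k in range(6):

After execution: lookup = {0: 0, 1: 1, 2: 4, 3: 9, 4: 16, 5: 25}
{0: 0, 1: 1, 2: 4, 3: 9, 4: 16, 5: 25}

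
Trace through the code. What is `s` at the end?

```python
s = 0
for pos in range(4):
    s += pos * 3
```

Let's trace through this code step by step.

Initialize: s = 0
Entering loop: for pos in range(4):

After execution: s = 18
18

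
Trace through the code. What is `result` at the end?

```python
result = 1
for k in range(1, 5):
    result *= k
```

Let's trace through this code step by step.

Initialize: result = 1
Entering loop: for k in range(1, 5):

After execution: result = 24
24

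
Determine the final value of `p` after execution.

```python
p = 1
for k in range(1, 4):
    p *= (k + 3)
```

Let's trace through this code step by step.

Initialize: p = 1
Entering loop: for k in range(1, 4):

After execution: p = 120
120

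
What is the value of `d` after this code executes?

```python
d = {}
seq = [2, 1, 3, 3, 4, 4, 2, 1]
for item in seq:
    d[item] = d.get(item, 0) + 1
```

Let's trace through this code step by step.

Initialize: d = {}
Initialize: seq = [2, 1, 3, 3, 4, 4, 2, 1]
Entering loop: for item in seq:

After execution: d = {2: 2, 1: 2, 3: 2, 4: 2}
{2: 2, 1: 2, 3: 2, 4: 2}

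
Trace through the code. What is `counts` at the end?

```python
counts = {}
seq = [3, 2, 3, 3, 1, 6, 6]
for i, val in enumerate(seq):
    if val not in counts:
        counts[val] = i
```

Let's trace through this code step by step.

Initialize: counts = {}
Initialize: seq = [3, 2, 3, 3, 1, 6, 6]
Entering loop: for i, val in enumerate(seq):

After execution: counts = {3: 0, 2: 1, 1: 4, 6: 5}
{3: 0, 2: 1, 1: 4, 6: 5}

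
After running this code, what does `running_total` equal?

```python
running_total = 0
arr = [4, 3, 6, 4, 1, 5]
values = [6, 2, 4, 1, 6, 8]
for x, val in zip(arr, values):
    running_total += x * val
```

Let's trace through this code step by step.

Initialize: running_total = 0
Initialize: arr = [4, 3, 6, 4, 1, 5]
Initialize: values = [6, 2, 4, 1, 6, 8]
Entering loop: for x, val in zip(arr, values):

After execution: running_total = 104
104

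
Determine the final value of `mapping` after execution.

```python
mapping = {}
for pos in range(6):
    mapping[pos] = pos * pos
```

Let's trace through this code step by step.

Initialize: mapping = {}
Entering loop: for pos in range(6):

After execution: mapping = {0: 0, 1: 1, 2: 4, 3: 9, 4: 16, 5: 25}
{0: 0, 1: 1, 2: 4, 3: 9, 4: 16, 5: 25}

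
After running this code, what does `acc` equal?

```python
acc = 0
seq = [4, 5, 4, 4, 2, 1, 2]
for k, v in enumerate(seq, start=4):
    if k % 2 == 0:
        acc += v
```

Let's trace through this code step by step.

Initialize: acc = 0
Initialize: seq = [4, 5, 4, 4, 2, 1, 2]
Entering loop: for k, v in enumerate(seq, start=4):

After execution: acc = 12
12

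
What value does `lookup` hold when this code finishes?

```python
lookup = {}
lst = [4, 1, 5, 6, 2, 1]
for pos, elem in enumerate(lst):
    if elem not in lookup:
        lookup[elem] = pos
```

Let's trace through this code step by step.

Initialize: lookup = {}
Initialize: lst = [4, 1, 5, 6, 2, 1]
Entering loop: for pos, elem in enumerate(lst):

After execution: lookup = {4: 0, 1: 1, 5: 2, 6: 3, 2: 4}
{4: 0, 1: 1, 5: 2, 6: 3, 2: 4}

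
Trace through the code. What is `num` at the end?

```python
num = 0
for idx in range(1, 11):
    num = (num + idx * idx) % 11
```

Let's trace through this code step by step.

Initialize: num = 0
Entering loop: for idx in range(1, 11):

After execution: num = 0
0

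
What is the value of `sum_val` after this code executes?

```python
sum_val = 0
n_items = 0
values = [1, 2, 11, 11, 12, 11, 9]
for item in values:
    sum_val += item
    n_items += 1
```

Let's trace through this code step by step.

Initialize: sum_val = 0
Initialize: n_items = 0
Initialize: values = [1, 2, 11, 11, 12, 11, 9]
Entering loop: for item in values:

After execution: sum_val = 57
57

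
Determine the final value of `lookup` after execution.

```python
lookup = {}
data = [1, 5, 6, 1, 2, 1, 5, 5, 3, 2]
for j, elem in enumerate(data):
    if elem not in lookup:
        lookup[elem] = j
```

Let's trace through this code step by step.

Initialize: lookup = {}
Initialize: data = [1, 5, 6, 1, 2, 1, 5, 5, 3, 2]
Entering loop: for j, elem in enumerate(data):

After execution: lookup = {1: 0, 5: 1, 6: 2, 2: 4, 3: 8}
{1: 0, 5: 1, 6: 2, 2: 4, 3: 8}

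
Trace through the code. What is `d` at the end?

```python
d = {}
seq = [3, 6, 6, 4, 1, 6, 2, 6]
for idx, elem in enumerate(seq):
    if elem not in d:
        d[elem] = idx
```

Let's trace through this code step by step.

Initialize: d = {}
Initialize: seq = [3, 6, 6, 4, 1, 6, 2, 6]
Entering loop: for idx, elem in enumerate(seq):

After execution: d = {3: 0, 6: 1, 4: 3, 1: 4, 2: 6}
{3: 0, 6: 1, 4: 3, 1: 4, 2: 6}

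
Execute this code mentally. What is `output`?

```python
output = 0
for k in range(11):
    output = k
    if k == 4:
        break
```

Let's trace through this code step by step.

Initialize: output = 0
Entering loop: for k in range(11):

After execution: output = 4
4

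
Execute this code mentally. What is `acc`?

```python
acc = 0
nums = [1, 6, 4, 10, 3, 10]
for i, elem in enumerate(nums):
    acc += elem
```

Let's trace through this code step by step.

Initialize: acc = 0
Initialize: nums = [1, 6, 4, 10, 3, 10]
Entering loop: for i, elem in enumerate(nums):

After execution: acc = 34
34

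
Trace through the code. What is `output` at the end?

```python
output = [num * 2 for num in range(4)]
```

Let's trace through this code step by step.

Initialize: output = [num * 2 for num in range(4)]

After execution: output = [0, 2, 4, 6]
[0, 2, 4, 6]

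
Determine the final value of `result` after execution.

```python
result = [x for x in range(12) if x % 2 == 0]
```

Let's trace through this code step by step.

Initialize: result = [x for x in range(12) if x % 2 == 0]

After execution: result = [0, 2, 4, 6, 8, 10]
[0, 2, 4, 6, 8, 10]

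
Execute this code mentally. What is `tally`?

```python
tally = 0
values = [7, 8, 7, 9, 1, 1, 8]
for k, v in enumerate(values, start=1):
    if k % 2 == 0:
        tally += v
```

Let's trace through this code step by step.

Initialize: tally = 0
Initialize: values = [7, 8, 7, 9, 1, 1, 8]
Entering loop: for k, v in enumerate(values, start=1):

After execution: tally = 18
18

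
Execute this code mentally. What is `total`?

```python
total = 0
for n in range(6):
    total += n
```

Let's trace through this code step by step.

Initialize: total = 0
Entering loop: for n in range(6):

After execution: total = 15
15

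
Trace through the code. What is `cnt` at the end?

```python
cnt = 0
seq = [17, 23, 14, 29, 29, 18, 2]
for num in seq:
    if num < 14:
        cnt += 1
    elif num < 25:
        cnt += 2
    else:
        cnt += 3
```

Let's trace through this code step by step.

Initialize: cnt = 0
Initialize: seq = [17, 23, 14, 29, 29, 18, 2]
Entering loop: for num in seq:

After execution: cnt = 15
15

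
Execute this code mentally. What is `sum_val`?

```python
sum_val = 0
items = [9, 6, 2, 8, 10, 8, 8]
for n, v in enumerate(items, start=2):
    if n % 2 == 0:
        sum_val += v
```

Let's trace through this code step by step.

Initialize: sum_val = 0
Initialize: items = [9, 6, 2, 8, 10, 8, 8]
Entering loop: for n, v in enumerate(items, start=2):

After execution: sum_val = 29
29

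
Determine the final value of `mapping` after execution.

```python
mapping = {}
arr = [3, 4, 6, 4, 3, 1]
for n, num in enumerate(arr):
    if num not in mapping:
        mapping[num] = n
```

Let's trace through this code step by step.

Initialize: mapping = {}
Initialize: arr = [3, 4, 6, 4, 3, 1]
Entering loop: for n, num in enumerate(arr):

After execution: mapping = {3: 0, 4: 1, 6: 2, 1: 5}
{3: 0, 4: 1, 6: 2, 1: 5}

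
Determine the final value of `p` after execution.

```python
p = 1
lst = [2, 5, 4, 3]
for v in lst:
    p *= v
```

Let's trace through this code step by step.

Initialize: p = 1
Initialize: lst = [2, 5, 4, 3]
Entering loop: for v in lst:

After execution: p = 120
120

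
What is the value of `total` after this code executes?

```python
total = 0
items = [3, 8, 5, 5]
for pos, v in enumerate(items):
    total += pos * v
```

Let's trace through this code step by step.

Initialize: total = 0
Initialize: items = [3, 8, 5, 5]
Entering loop: for pos, v in enumerate(items):

After execution: total = 33
33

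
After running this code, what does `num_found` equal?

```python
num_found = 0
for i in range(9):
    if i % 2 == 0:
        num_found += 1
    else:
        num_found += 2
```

Let's trace through this code step by step.

Initialize: num_found = 0
Entering loop: for i in range(9):

After execution: num_found = 13
13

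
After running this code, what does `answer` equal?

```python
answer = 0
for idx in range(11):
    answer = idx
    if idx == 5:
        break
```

Let's trace through this code step by step.

Initialize: answer = 0
Entering loop: for idx in range(11):

After execution: answer = 5
5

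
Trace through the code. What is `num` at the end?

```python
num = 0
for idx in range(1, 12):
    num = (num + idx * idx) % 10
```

Let's trace through this code step by step.

Initialize: num = 0
Entering loop: for idx in range(1, 12):

After execution: num = 6
6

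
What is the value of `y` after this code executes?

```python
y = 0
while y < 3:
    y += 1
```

Let's trace through this code step by step.

Initialize: y = 0
Entering loop: while y < 3:

After execution: y = 3
3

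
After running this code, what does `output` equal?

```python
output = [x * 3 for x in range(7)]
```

Let's trace through this code step by step.

Initialize: output = [x * 3 for x in range(7)]

After execution: output = [0, 3, 6, 9, 12, 15, 18]
[0, 3, 6, 9, 12, 15, 18]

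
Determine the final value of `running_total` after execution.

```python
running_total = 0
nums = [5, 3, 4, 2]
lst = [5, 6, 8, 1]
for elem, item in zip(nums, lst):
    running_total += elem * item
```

Let's trace through this code step by step.

Initialize: running_total = 0
Initialize: nums = [5, 3, 4, 2]
Initialize: lst = [5, 6, 8, 1]
Entering loop: for elem, item in zip(nums, lst):

After execution: running_total = 77
77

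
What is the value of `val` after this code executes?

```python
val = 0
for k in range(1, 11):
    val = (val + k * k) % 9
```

Let's trace through this code step by step.

Initialize: val = 0
Entering loop: for k in range(1, 11):

After execution: val = 7
7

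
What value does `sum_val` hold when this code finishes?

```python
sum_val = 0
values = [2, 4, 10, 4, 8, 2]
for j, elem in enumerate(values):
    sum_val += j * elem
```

Let's trace through this code step by step.

Initialize: sum_val = 0
Initialize: values = [2, 4, 10, 4, 8, 2]
Entering loop: for j, elem in enumerate(values):

After execution: sum_val = 78
78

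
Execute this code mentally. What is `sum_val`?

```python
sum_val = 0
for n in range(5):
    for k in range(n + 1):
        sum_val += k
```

Let's trace through this code step by step.

Initialize: sum_val = 0
Entering loop: for n in range(5):

After execution: sum_val = 20
20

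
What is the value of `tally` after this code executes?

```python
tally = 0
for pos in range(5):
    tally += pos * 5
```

Let's trace through this code step by step.

Initialize: tally = 0
Entering loop: for pos in range(5):

After execution: tally = 50
50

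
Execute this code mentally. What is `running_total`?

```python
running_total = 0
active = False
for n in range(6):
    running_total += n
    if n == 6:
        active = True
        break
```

Let's trace through this code step by step.

Initialize: running_total = 0
Initialize: active = False
Entering loop: for n in range(6):

After execution: running_total = 15
15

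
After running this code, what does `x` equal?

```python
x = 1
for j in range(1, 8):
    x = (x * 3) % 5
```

Let's trace through this code step by step.

Initialize: x = 1
Entering loop: for j in range(1, 8):

After execution: x = 2
2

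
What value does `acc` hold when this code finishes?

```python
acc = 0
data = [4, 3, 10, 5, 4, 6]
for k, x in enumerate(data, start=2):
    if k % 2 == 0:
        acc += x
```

Let's trace through this code step by step.

Initialize: acc = 0
Initialize: data = [4, 3, 10, 5, 4, 6]
Entering loop: for k, x in enumerate(data, start=2):

After execution: acc = 18
18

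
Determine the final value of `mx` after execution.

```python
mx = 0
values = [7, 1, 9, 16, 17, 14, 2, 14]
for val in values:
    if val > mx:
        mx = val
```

Let's trace through this code step by step.

Initialize: mx = 0
Initialize: values = [7, 1, 9, 16, 17, 14, 2, 14]
Entering loop: for val in values:

After execution: mx = 17
17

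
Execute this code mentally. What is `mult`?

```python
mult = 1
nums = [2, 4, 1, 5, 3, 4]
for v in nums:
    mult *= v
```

Let's trace through this code step by step.

Initialize: mult = 1
Initialize: nums = [2, 4, 1, 5, 3, 4]
Entering loop: for v in nums:

After execution: mult = 480
480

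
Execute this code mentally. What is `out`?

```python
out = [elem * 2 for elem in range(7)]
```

Let's trace through this code step by step.

Initialize: out = [elem * 2 for elem in range(7)]

After execution: out = [0, 2, 4, 6, 8, 10, 12]
[0, 2, 4, 6, 8, 10, 12]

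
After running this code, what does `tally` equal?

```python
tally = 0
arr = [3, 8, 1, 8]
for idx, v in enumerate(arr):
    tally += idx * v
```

Let's trace through this code step by step.

Initialize: tally = 0
Initialize: arr = [3, 8, 1, 8]
Entering loop: for idx, v in enumerate(arr):

After execution: tally = 34
34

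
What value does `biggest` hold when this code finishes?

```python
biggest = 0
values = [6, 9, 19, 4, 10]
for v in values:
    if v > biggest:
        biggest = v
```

Let's trace through this code step by step.

Initialize: biggest = 0
Initialize: values = [6, 9, 19, 4, 10]
Entering loop: for v in values:

After execution: biggest = 19
19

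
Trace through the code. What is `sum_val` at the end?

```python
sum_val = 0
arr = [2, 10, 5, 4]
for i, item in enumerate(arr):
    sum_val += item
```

Let's trace through this code step by step.

Initialize: sum_val = 0
Initialize: arr = [2, 10, 5, 4]
Entering loop: for i, item in enumerate(arr):

After execution: sum_val = 21
21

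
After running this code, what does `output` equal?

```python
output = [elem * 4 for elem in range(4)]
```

Let's trace through this code step by step.

Initialize: output = [elem * 4 for elem in range(4)]

After execution: output = [0, 4, 8, 12]
[0, 4, 8, 12]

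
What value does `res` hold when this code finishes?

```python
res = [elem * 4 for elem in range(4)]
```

Let's trace through this code step by step.

Initialize: res = [elem * 4 for elem in range(4)]

After execution: res = [0, 4, 8, 12]
[0, 4, 8, 12]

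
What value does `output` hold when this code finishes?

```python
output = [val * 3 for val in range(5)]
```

Let's trace through this code step by step.

Initialize: output = [val * 3 for val in range(5)]

After execution: output = [0, 3, 6, 9, 12]
[0, 3, 6, 9, 12]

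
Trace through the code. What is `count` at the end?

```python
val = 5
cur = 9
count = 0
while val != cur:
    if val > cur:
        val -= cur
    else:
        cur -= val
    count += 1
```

Let's trace through this code step by step.

Initialize: val = 5
Initialize: cur = 9
Initialize: count = 0
Entering loop: while val != cur:

After execution: count = 5
5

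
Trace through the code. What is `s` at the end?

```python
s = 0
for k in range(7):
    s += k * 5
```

Let's trace through this code step by step.

Initialize: s = 0
Entering loop: for k in range(7):

After execution: s = 105
105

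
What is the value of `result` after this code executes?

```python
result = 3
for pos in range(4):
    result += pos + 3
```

Let's trace through this code step by step.

Initialize: result = 3
Entering loop: for pos in range(4):

After execution: result = 21
21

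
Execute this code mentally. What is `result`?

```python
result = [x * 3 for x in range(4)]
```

Let's trace through this code step by step.

Initialize: result = [x * 3 for x in range(4)]

After execution: result = [0, 3, 6, 9]
[0, 3, 6, 9]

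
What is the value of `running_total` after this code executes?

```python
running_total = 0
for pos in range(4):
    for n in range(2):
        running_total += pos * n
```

Let's trace through this code step by step.

Initialize: running_total = 0
Entering loop: for pos in range(4):

After execution: running_total = 6
6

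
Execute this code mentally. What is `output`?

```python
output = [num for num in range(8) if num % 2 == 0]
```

Let's trace through this code step by step.

Initialize: output = [num for num in range(8) if num % 2 == 0]

After execution: output = [0, 2, 4, 6]
[0, 2, 4, 6]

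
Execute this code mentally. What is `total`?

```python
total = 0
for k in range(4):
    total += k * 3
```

Let's trace through this code step by step.

Initialize: total = 0
Entering loop: for k in range(4):

After execution: total = 18
18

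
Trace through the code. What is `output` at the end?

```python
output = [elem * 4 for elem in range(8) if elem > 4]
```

Let's trace through this code step by step.

Initialize: output = [elem * 4 for elem in range(8) if elem > 4]

After execution: output = [20, 24, 28]
[20, 24, 28]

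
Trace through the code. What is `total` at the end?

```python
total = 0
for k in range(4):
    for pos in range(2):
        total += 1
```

Let's trace through this code step by step.

Initialize: total = 0
Entering loop: for k in range(4):

After execution: total = 8
8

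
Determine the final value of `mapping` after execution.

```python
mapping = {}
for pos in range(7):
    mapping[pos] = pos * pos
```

Let's trace through this code step by step.

Initialize: mapping = {}
Entering loop: for pos in range(7):

After execution: mapping = {0: 0, 1: 1, 2: 4, 3: 9, 4: 16, 5: 25, 6: 36}
{0: 0, 1: 1, 2: 4, 3: 9, 4: 16, 5: 25, 6: 36}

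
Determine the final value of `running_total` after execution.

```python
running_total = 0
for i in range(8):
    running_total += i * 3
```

Let's trace through this code step by step.

Initialize: running_total = 0
Entering loop: for i in range(8):

After execution: running_total = 84
84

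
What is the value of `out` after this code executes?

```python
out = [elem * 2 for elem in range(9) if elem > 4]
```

Let's trace through this code step by step.

Initialize: out = [elem * 2 for elem in range(9) if elem > 4]

After execution: out = [10, 12, 14, 16]
[10, 12, 14, 16]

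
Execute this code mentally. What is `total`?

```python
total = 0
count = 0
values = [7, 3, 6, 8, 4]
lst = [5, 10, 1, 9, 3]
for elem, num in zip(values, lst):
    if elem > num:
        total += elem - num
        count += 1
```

Let's trace through this code step by step.

Initialize: total = 0
Initialize: count = 0
Initialize: values = [7, 3, 6, 8, 4]
Initialize: lst = [5, 10, 1, 9, 3]
Entering loop: for elem, num in zip(values, lst):

After execution: total = 8
8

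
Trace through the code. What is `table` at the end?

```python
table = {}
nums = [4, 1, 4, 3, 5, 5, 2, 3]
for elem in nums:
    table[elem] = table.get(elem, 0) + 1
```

Let's trace through this code step by step.

Initialize: table = {}
Initialize: nums = [4, 1, 4, 3, 5, 5, 2, 3]
Entering loop: for elem in nums:

After execution: table = {4: 2, 1: 1, 3: 2, 5: 2, 2: 1}
{4: 2, 1: 1, 3: 2, 5: 2, 2: 1}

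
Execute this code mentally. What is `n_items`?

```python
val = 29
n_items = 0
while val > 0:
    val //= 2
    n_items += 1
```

Let's trace through this code step by step.

Initialize: val = 29
Initialize: n_items = 0
Entering loop: while val > 0:

After execution: n_items = 5
5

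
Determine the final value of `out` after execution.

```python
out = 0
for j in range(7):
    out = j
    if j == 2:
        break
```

Let's trace through this code step by step.

Initialize: out = 0
Entering loop: for j in range(7):

After execution: out = 2
2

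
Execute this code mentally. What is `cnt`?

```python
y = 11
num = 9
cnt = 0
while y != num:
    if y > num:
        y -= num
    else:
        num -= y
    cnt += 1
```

Let's trace through this code step by step.

Initialize: y = 11
Initialize: num = 9
Initialize: cnt = 0
Entering loop: while y != num:

After execution: cnt = 6
6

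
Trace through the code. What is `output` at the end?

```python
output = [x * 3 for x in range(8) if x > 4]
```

Let's trace through this code step by step.

Initialize: output = [x * 3 for x in range(8) if x > 4]

After execution: output = [15, 18, 21]
[15, 18, 21]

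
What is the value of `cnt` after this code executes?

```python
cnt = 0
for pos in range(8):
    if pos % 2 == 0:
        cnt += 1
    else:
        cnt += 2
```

Let's trace through this code step by step.

Initialize: cnt = 0
Entering loop: for pos in range(8):

After execution: cnt = 12
12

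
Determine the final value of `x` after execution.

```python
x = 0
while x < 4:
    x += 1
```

Let's trace through this code step by step.

Initialize: x = 0
Entering loop: while x < 4:

After execution: x = 4
4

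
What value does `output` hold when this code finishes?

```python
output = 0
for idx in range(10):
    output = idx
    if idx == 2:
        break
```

Let's trace through this code step by step.

Initialize: output = 0
Entering loop: for idx in range(10):

After execution: output = 2
2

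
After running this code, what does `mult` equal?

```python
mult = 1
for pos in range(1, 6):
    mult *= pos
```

Let's trace through this code step by step.

Initialize: mult = 1
Entering loop: for pos in range(1, 6):

After execution: mult = 120
120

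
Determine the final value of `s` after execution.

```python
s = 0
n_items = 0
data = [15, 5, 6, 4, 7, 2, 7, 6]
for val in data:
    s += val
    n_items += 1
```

Let's trace through this code step by step.

Initialize: s = 0
Initialize: n_items = 0
Initialize: data = [15, 5, 6, 4, 7, 2, 7, 6]
Entering loop: for val in data:

After execution: s = 52
52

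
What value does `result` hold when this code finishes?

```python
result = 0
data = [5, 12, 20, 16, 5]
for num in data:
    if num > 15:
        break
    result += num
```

Let's trace through this code step by step.

Initialize: result = 0
Initialize: data = [5, 12, 20, 16, 5]
Entering loop: for num in data:

After execution: result = 17
17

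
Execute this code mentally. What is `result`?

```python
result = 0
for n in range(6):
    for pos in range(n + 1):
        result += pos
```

Let's trace through this code step by step.

Initialize: result = 0
Entering loop: for n in range(6):

After execution: result = 35
35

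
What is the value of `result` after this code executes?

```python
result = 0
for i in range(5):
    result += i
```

Let's trace through this code step by step.

Initialize: result = 0
Entering loop: for i in range(5):

After execution: result = 10
10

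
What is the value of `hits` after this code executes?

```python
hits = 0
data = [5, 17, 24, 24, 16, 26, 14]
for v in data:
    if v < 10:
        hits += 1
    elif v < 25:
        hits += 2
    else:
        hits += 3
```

Let's trace through this code step by step.

Initialize: hits = 0
Initialize: data = [5, 17, 24, 24, 16, 26, 14]
Entering loop: for v in data:

After execution: hits = 14
14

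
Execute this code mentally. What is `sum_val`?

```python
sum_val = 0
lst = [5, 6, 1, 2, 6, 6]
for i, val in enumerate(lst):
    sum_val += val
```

Let's trace through this code step by step.

Initialize: sum_val = 0
Initialize: lst = [5, 6, 1, 2, 6, 6]
Entering loop: for i, val in enumerate(lst):

After execution: sum_val = 26
26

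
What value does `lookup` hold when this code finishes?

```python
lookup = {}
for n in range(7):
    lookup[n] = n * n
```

Let's trace through this code step by step.

Initialize: lookup = {}
Entering loop: for n in range(7):

After execution: lookup = {0: 0, 1: 1, 2: 4, 3: 9, 4: 16, 5: 25, 6: 36}
{0: 0, 1: 1, 2: 4, 3: 9, 4: 16, 5: 25, 6: 36}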